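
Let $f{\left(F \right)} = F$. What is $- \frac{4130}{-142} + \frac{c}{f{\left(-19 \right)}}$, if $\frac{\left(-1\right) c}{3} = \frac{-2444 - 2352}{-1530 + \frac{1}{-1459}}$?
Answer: $\frac{89073591217}{3011333579} \approx 29.579$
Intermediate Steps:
$c = - \frac{20992092}{2232271}$ ($c = - 3 \frac{-2444 - 2352}{-1530 + \frac{1}{-1459}} = - 3 \left(- \frac{4796}{-1530 - \frac{1}{1459}}\right) = - 3 \left(- \frac{4796}{- \frac{2232271}{1459}}\right) = - 3 \left(\left(-4796\right) \left(- \frac{1459}{2232271}\right)\right) = \left(-3\right) \frac{6997364}{2232271} = - \frac{20992092}{2232271} \approx -9.4039$)
$- \frac{4130}{-142} + \frac{c}{f{\left(-19 \right)}} = - \frac{4130}{-142} - \frac{20992092}{2232271 \left(-19\right)} = \left(-4130\right) \left(- \frac{1}{142}\right) - - \frac{20992092}{42413149} = \frac{2065}{71} + \frac{20992092}{42413149} = \frac{89073591217}{3011333579}$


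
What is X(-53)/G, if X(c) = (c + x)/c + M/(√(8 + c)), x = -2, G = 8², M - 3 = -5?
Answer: 55/3392 + I*√5/480 ≈ 0.016215 + 0.0046585*I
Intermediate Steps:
M = -2 (M = 3 - 5 = -2)
G = 64
X(c) = -2/√(8 + c) + (-2 + c)/c (X(c) = (c - 2)/c - 2/√(8 + c) = (-2 + c)/c - 2/√(8 + c) = -2/√(8 + c) + (-2 + c)/c)
X(-53)/G = (1 - 2/(-53) - 2/√(8 - 53))/64 = (1 - 2*(-1/53) - (-2)*I*√5/15)*(1/64) = (1 + 2/53 - (-2)*I*√5/15)*(1/64) = (1 + 2/53 + 2*I*√5/15)*(1/64) = (55/53 + 2*I*√5/15)*(1/64) = 55/3392 + I*√5/480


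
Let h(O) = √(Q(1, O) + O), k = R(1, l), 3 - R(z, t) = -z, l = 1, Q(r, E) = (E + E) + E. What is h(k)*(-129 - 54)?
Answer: -732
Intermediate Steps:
Q(r, E) = 3*E (Q(r, E) = 2*E + E = 3*E)
R(z, t) = 3 + z (R(z, t) = 3 - (-1)*z = 3 + z)
k = 4 (k = 3 + 1 = 4)
h(O) = 2*√O (h(O) = √(3*O + O) = √(4*O) = 2*√O)
h(k)*(-129 - 54) = (2*√4)*(-129 - 54) = (2*2)*(-183) = 4*(-183) = -732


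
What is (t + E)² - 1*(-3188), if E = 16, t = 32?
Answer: 5492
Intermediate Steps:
(t + E)² - 1*(-3188) = (32 + 16)² - 1*(-3188) = 48² + 3188 = 2304 + 3188 = 5492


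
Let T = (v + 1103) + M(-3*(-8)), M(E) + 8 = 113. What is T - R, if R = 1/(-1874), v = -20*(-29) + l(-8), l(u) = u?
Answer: 3335721/1874 ≈ 1780.0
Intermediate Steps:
M(E) = 105 (M(E) = -8 + 113 = 105)
v = 572 (v = -20*(-29) - 8 = 580 - 8 = 572)
R = -1/1874 ≈ -0.00053362
T = 1780 (T = (572 + 1103) + 105 = 1675 + 105 = 1780)
T - R = 1780 - 1*(-1/1874) = 1780 + 1/1874 = 3335721/1874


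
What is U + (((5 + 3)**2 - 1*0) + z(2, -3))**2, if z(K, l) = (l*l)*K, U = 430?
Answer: 7154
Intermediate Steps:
z(K, l) = K*l**2 (z(K, l) = l**2*K = K*l**2)
U + (((5 + 3)**2 - 1*0) + z(2, -3))**2 = 430 + (((5 + 3)**2 - 1*0) + 2*(-3)**2)**2 = 430 + ((8**2 + 0) + 2*9)**2 = 430 + ((64 + 0) + 18)**2 = 430 + (64 + 18)**2 = 430 + 82**2 = 430 + 6724 = 7154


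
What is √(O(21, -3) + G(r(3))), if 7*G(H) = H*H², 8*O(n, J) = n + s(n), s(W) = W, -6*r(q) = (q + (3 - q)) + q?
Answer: √1001/14 ≈ 2.2599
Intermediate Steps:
r(q) = -½ - q/6 (r(q) = -((q + (3 - q)) + q)/6 = -(3 + q)/6 = -½ - q/6)
O(n, J) = n/4 (O(n, J) = (n + n)/8 = (2*n)/8 = n/4)
G(H) = H³/7 (G(H) = (H*H²)/7 = H³/7)
√(O(21, -3) + G(r(3))) = √((¼)*21 + (-½ - ⅙*3)³/7) = √(21/4 + (-½ - ½)³/7) = √(21/4 + (⅐)*(-1)³) = √(21/4 + (⅐)*(-1)) = √(21/4 - ⅐) = √(143/28) = √1001/14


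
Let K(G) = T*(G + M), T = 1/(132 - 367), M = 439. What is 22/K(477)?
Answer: -2585/458 ≈ -5.6441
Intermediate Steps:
T = -1/235 (T = 1/(-235) = -1/235 ≈ -0.0042553)
K(G) = -439/235 - G/235 (K(G) = -(G + 439)/235 = -(439 + G)/235 = -439/235 - G/235)
22/K(477) = 22/(-439/235 - 1/235*477) = 22/(-439/235 - 477/235) = 22/(-916/235) = -235/916*22 = -2585/458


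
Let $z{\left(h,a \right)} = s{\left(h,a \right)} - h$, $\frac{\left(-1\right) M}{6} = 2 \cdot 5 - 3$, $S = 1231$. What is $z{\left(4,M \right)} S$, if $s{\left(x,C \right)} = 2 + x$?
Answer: $2462$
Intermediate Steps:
$M = -42$ ($M = - 6 \left(2 \cdot 5 - 3\right) = - 6 \left(10 - 3\right) = \left(-6\right) 7 = -42$)
$z{\left(h,a \right)} = 2$ ($z{\left(h,a \right)} = \left(2 + h\right) - h = 2$)
$z{\left(4,M \right)} S = 2 \cdot 1231 = 2462$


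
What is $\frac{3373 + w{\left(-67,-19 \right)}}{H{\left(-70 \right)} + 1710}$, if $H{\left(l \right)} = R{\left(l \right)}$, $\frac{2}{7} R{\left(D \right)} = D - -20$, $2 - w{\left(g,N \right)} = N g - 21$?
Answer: $\frac{2123}{1535} \approx 1.3831$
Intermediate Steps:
$w{\left(g,N \right)} = 23 - N g$ ($w{\left(g,N \right)} = 2 - \left(N g - 21\right) = 2 - \left(-21 + N g\right) = 23 - N g$)
$R{\left(D \right)} = 70 + \frac{7 D}{2}$ ($R{\left(D \right)} = \frac{7 \left(D - -20\right)}{2} = \frac{7 \left(D + 20\right)}{2} = \frac{7 \left(20 + D\right)}{2} = 70 + \frac{7 D}{2}$)
$H{\left(l \right)} = 70 + \frac{7 l}{2}$
$\frac{3373 + w{\left(-67,-19 \right)}}{H{\left(-70 \right)} + 1710} = \frac{3373 + \left(23 - \left(-19\right) \left(-67\right)\right)}{\left(70 + \frac{7}{2} \left(-70\right)\right) + 1710} = \frac{3373 + \left(23 - 1273\right)}{\left(70 - 245\right) + 1710} = \frac{3373 - 1250}{-175 + 1710} = \frac{2123}{1535}$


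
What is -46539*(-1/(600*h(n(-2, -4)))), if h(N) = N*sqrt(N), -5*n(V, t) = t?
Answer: 15513*sqrt(5)/320 ≈ 108.40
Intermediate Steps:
n(V, t) = -t/5
h(N) = N**(3/2)
-46539*(-1/(600*h(n(-2, -4)))) = -46539*(-sqrt(5)/960) = -(-15513)*sqrt(5)/320 = 15513*sqrt(5)/320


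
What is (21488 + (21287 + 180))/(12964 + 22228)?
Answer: 42955/35192 ≈ 1.2206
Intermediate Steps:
(21488 + (21287 + 180))/(12964 + 22228) = (21488 + 21467)/35192 = 42955*(1/35192) = 42955/35192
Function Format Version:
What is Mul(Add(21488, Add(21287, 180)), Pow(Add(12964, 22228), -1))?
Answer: Rational(42955, 35192) ≈ 1.2206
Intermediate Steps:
Mul(Add(21488, Add(21287, 180)), Pow(Add(12964, 22228), -1)) = Mul(Add(21488, 21467), Pow(35192, -1)) = Mul(42955, Rational(1, 35192)) = Rational(42955, 35192)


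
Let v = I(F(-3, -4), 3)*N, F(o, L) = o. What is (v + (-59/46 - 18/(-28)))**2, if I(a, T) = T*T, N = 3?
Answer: 18011536/25921 ≈ 694.86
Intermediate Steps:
I(a, T) = T**2
v = 27 (v = 3**2*3 = 9*3 = 27)
(v + (-59/46 - 18/(-28)))**2 = (27 + (-59/46 - 18/(-28)))**2 = (27 + (-59*1/46 - 18*(-1/28)))**2 = (27 + (-59/46 + 9/14))**2 = (27 - 103/161)**2 = (4244/161)**2 = 18011536/25921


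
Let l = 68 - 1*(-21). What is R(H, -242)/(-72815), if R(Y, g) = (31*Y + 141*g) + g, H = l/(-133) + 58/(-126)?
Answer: 8235124/17431911 ≈ 0.47242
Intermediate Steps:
l = 89 (l = 68 + 21 = 89)
H = -1352/1197 (H = 89/(-133) + 58/(-126) = 89*(-1/133) + 58*(-1/126) = -89/133 - 29/63 = -1352/1197 ≈ -1.1295)
R(Y, g) = 31*Y + 142*g
R(H, -242)/(-72815) = (31*(-1352/1197) + 142*(-242))/(-72815) = (-41912/1197 - 34364)*(-1/72815) = -41175620/1197*(-1/72815) = 8235124/17431911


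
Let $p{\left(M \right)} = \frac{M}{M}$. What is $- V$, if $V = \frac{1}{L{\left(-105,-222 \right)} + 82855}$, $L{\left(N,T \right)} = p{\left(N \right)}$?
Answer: $- \frac{1}{82856} \approx -1.2069 \cdot 10^{-5}$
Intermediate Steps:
$p{\left(M \right)} = 1$
$L{\left(N,T \right)} = 1$
$V = \frac{1}{82856}$ ($V = \frac{1}{1 + 82855} = \frac{1}{82856} \approx 1.2069 \cdot 10^{-5}$)
$- V = \left(-1\right) \frac{1}{82856} = - \frac{1}{82856}$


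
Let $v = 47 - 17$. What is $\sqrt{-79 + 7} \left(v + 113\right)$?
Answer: $858 i \sqrt{2} \approx 1213.4 i$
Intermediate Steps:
$v = 30$
$\sqrt{-79 + 7} \left(v + 113\right) = \sqrt{-79 + 7} \left(30 + 113\right) = \sqrt{-72} \cdot 143 = 6 i \sqrt{2} \cdot 143 = 858 i \sqrt{2}$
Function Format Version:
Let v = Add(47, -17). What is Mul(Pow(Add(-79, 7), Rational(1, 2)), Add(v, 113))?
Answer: Mul(858, I, Pow(2, Rational(1, 2))) ≈ Mul(1213.4, I)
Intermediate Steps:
v = 30
Mul(Pow(Add(-79, 7), Rational(1, 2)), Add(v, 113)) = Mul(Pow(Add(-79, 7), Rational(1, 2)), Add(30, 113)) = Mul(Pow(-72, Rational(1, 2)), 143) = Mul(Mul(6, I, Pow(2, Rational(1, 2))), 143) = Mul(858, I, Pow(2, Rational(1, 2)))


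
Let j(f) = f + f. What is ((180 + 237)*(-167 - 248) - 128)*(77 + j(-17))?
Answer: -7446869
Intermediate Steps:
j(f) = 2*f
((180 + 237)*(-167 - 248) - 128)*(77 + j(-17)) = ((180 + 237)*(-167 - 248) - 128)*(77 + 2*(-17)) = (417*(-415) - 128)*(77 - 34) = (-173055 - 128)*43 = -173183*43 = -7446869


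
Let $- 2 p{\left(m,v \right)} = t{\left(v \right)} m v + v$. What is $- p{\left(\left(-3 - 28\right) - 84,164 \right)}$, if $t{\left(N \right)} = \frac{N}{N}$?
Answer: $-9348$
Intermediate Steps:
$t{\left(N \right)} = 1$
$p{\left(m,v \right)} = - \frac{v}{2} - \frac{m v}{2}$ ($p{\left(m,v \right)} = - \frac{1 m v + v}{2} = - \frac{m v + v}{2} = - \frac{v + m v}{2} = - \frac{v}{2} - \frac{m v}{2}$)
$- p{\left(\left(-3 - 28\right) - 84,164 \right)} = - \frac{\left(-1\right) 164 \left(1 - 115\right)}{2} = - \frac{\left(-1\right) 164 \left(-114\right)}{2} = \left(-1\right) 9348 = -9348$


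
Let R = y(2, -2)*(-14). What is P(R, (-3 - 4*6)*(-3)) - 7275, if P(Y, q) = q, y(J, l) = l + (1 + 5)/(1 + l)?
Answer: -7194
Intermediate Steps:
y(J, l) = l + 6/(1 + l)
R = 112 (R = ((6 - 2 + (-2)²)/(1 - 2))*(-14) = ((6 - 2 + 4)/(-1))*(-14) = -1*8*(-14) = -8*(-14) = 112)
P(R, (-3 - 4*6)*(-3)) - 7275 = (-3 - 4*6)*(-3) - 7275 = (-3 - 24)*(-3) - 7275 = -27*(-3) - 7275 = 81 - 7275 = -7194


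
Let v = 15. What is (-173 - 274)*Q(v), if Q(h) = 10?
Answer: -4470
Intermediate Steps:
(-173 - 274)*Q(v) = (-173 - 274)*10 = -447*10 = -4470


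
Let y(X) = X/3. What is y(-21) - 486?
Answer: -493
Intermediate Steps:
y(X) = X/3 (y(X) = X*(⅓) = X/3)
y(-21) - 486 = (⅓)*(-21) - 486 = -7 - 486 = -493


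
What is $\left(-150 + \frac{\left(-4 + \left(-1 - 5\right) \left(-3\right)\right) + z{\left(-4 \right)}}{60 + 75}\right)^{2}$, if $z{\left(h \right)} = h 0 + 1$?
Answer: $\frac{1819801}{81} \approx 22467.0$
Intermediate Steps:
$z{\left(h \right)} = 1$ ($z{\left(h \right)} = 0 + 1 = 1$)
$\left(-150 + \frac{\left(-4 + \left(-1 - 5\right) \left(-3\right)\right) + z{\left(-4 \right)}}{60 + 75}\right)^{2} = \left(-150 + \frac{\left(-4 + \left(-1 - 5\right) \left(-3\right)\right) + 1}{60 + 75}\right)^{2} = \left(-150 + \frac{\left(-4 - -18\right) + 1}{135}\right)^{2} = \left(-150 + \left(\left(-4 + 18\right) + 1\right) \frac{1}{135}\right)^{2} = \left(-150 + \left(14 + 1\right) \frac{1}{135}\right)^{2} = \left(-150 + 15 \cdot \frac{1}{135}\right)^{2} = \left(-150 + \frac{1}{9}\right)^{2} = \left(- \frac{1349}{9}\right)^{2} = \frac{1819801}{81}$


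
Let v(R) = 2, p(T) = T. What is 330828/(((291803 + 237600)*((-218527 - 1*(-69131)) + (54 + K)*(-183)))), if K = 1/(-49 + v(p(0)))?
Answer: -15548916/3963048917849 ≈ -3.9235e-6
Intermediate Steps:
K = -1/47 (K = 1/(-49 + 2) = 1/(-47) = -1/47 ≈ -0.021277)
330828/(((291803 + 237600)*((-218527 - 1*(-69131)) + (54 + K)*(-183)))) = 330828/(((291803 + 237600)*((-218527 - 1*(-69131)) + (54 - 1/47)*(-183)))) = 330828/((529403*((-218527 + 69131) + (2537/47)*(-183)))) = 330828/((529403*(-149396 - 464271/47))) = 330828/((529403*(-7485883/47))) = 330828/(-3963048917849/47) = 330828*(-47/3963048917849) = -15548916/3963048917849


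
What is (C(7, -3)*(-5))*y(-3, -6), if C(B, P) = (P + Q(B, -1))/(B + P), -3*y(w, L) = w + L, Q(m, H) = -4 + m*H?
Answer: 105/2 ≈ 52.500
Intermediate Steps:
Q(m, H) = -4 + H*m
y(w, L) = -L/3 - w/3 (y(w, L) = -(w + L)/3 = -(L + w)/3 = -L/3 - w/3)
C(B, P) = (-4 + P - B)/(B + P) (C(B, P) = (P + (-4 - B))/(B + P) = (-4 + P - B)/(B + P))
(C(7, -3)*(-5))*y(-3, -6) = (((-4 - 3 - 1*7)/(7 - 3))*(-5))*(-⅓*(-6) - ⅓*(-3)) = (((-4 - 3 - 7)/4)*(-5))*(2 + 1) = (((¼)*(-14))*(-5))*3 = -7/2*(-5)*3 = (35/2)*3 = 105/2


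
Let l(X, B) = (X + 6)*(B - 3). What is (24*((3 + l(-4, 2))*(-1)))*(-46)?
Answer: 1104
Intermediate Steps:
l(X, B) = (-3 + B)*(6 + X) (l(X, B) = (6 + X)*(-3 + B) = (-3 + B)*(6 + X))
(24*((3 + l(-4, 2))*(-1)))*(-46) = (24*((3 + (-18 - 3*(-4) + 6*2 + 2*(-4)))*(-1)))*(-46) = (24*((3 + (-18 + 12 + 12 - 8))*(-1)))*(-46) = (24*((3 - 2)*(-1)))*(-46) = (24*(1*(-1)))*(-46) = (24*(-1))*(-46) = -24*(-46) = 1104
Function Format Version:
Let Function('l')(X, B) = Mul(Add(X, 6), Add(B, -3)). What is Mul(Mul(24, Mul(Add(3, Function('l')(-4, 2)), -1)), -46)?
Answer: 1104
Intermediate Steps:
Function('l')(X, B) = Mul(Add(-3, B), Add(6, X)) (Function('l')(X, B) = Mul(Add(6, X), Add(-3, B)) = Mul(Add(-3, B), Add(6, X)))
Mul(Mul(24, Mul(Add(3, Function('l')(-4, 2)), -1)), -46) = Mul(Mul(24, Mul(Add(3, Add(-18, Mul(-3, -4), Mul(6, 2), Mul(2, -4))), -1)), -46) = Mul(Mul(24, Mul(Add(3, Add(-18, 12, 12, -8)), -1)), -46) = Mul(Mul(24, Mul(Add(3, -2), -1)), -46) = Mul(Mul(24, Mul(1, -1)), -46) = Mul(Mul(24, -1), -46) = Mul(-24, -46) = 1104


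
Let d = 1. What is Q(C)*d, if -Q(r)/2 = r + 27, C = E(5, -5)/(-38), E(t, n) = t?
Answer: -1021/19 ≈ -53.737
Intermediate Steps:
C = -5/38 (C = 5/(-38) = 5*(-1/38) = -5/38 ≈ -0.13158)
Q(r) = -54 - 2*r (Q(r) = -2*(r + 27) = -2*(27 + r) = -54 - 2*r)
Q(C)*d = (-54 - 2*(-5/38))*1 = (-54 + 5/19)*1 = -1021/19*1 = -1021/19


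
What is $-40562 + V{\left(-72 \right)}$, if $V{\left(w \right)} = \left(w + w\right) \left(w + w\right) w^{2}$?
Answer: $107454862$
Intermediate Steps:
$V{\left(w \right)} = 4 w^{4}$ ($V{\left(w \right)} = 2 w 2 w w^{2} = 4 w^{2} w^{2} = 4 w^{4}$)
$-40562 + V{\left(-72 \right)} = -40562 + 4 \left(-72\right)^{4} = -40562 + 4 \cdot 26873856 = -40562 + 107495424 = 107454862$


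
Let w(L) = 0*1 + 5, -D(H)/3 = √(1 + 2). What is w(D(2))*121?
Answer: 605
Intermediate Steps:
D(H) = -3*√3 (D(H) = -3*√(1 + 2) = -3*√3)
w(L) = 5 (w(L) = 0 + 5 = 5)
w(D(2))*121 = 5*121 = 605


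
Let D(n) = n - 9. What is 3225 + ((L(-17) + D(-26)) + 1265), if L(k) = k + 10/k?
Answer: 75436/17 ≈ 4437.4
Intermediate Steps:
D(n) = -9 + n
3225 + ((L(-17) + D(-26)) + 1265) = 3225 + (((-17 + 10/(-17)) + (-9 - 26)) + 1265) = 3225 + (((-17 + 10*(-1/17)) - 35) + 1265) = 3225 + (((-17 - 10/17) - 35) + 1265) = 3225 + ((-299/17 - 35) + 1265) = 3225 + (-894/17 + 1265) = 3225 + 20611/17 = 75436/17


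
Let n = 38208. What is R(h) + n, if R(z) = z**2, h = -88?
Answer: 45952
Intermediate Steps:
R(h) + n = (-88)**2 + 38208 = 7744 + 38208 = 45952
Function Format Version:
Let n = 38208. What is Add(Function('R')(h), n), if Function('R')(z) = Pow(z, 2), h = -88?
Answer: 45952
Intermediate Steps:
Add(Function('R')(h), n) = Add(Pow(-88, 2), 38208) = Add(7744, 38208) = 45952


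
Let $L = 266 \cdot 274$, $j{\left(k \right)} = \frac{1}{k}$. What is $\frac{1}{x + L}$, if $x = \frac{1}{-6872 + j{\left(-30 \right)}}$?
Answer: $\frac{206161}{15025838294} \approx 1.372 \cdot 10^{-5}$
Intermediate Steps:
$L = 72884$
$x = - \frac{30}{206161}$ ($x = \frac{1}{-6872 + \frac{1}{-30}} = \frac{1}{-6872 - \frac{1}{30}} = \frac{1}{- \frac{206161}{30}} = - \frac{30}{206161} \approx -0.00014552$)
$\frac{1}{x + L} = \frac{1}{- \frac{30}{206161} + 72884} = \frac{1}{\frac{15025838294}{206161}} = \frac{206161}{15025838294}$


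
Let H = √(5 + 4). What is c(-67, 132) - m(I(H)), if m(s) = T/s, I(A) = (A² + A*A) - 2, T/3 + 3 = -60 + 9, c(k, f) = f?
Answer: 1137/8 ≈ 142.13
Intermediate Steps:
H = 3 (H = √9 = 3)
T = -162 (T = -9 + 3*(-60 + 9) = -9 + 3*(-51) = -9 - 153 = -162)
I(A) = -2 + 2*A² (I(A) = (A² + A²) - 2 = 2*A² - 2 = -2 + 2*A²)
m(s) = -162/s
c(-67, 132) - m(I(H)) = 132 - (-162)/(-2 + 2*3²) = 132 - (-162)/(-2 + 2*9) = 132 - (-162)/(-2 + 18) = 132 - (-162)/16 = 132 - 1*(-81/8) = 132 + 81/8 = 1137/8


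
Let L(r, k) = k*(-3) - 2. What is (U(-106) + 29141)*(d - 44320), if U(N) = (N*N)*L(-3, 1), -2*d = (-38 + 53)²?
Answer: 2402820735/2 ≈ 1.2014e+9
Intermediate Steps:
L(r, k) = -2 - 3*k (L(r, k) = -3*k - 2 = -2 - 3*k)
d = -225/2 (d = -(-38 + 53)²/2 = -½*15² = -½*225 = -225/2 ≈ -112.50)
U(N) = -5*N² (U(N) = (N*N)*(-2 - 3*1) = N²*(-2 - 3) = N²*(-5) = -5*N²)
(U(-106) + 29141)*(d - 44320) = (-5*(-106)² + 29141)*(-225/2 - 44320) = (-5*11236 + 29141)*(-88865/2) = (-56180 + 29141)*(-88865/2) = -27039*(-88865/2) = 2402820735/2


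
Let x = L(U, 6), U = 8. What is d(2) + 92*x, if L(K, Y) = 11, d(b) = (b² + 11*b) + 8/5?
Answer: 5198/5 ≈ 1039.6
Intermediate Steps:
d(b) = 8/5 + b² + 11*b (d(b) = (b² + 11*b) + 8*(⅕) = (b² + 11*b) + 8/5 = 8/5 + b² + 11*b)
x = 11
d(2) + 92*x = (8/5 + 2² + 11*2) + 92*11 = (8/5 + 4 + 22) + 1012 = 138/5 + 1012 = 5198/5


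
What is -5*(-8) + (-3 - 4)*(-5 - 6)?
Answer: 117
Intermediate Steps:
-5*(-8) + (-3 - 4)*(-5 - 6) = 40 - 7*(-11) = 40 + 77 = 117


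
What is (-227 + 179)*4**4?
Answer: -12288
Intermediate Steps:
(-227 + 179)*4**4 = -48*256 = -12288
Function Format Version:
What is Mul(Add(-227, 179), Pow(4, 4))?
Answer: -12288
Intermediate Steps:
Mul(Add(-227, 179), Pow(4, 4)) = Mul(-48, 256) = -12288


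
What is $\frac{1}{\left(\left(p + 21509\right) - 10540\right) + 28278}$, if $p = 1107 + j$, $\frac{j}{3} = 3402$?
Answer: $\frac{1}{50560} \approx 1.9778 \cdot 10^{-5}$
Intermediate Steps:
$j = 10206$ ($j = 3 \cdot 3402 = 10206$)
$p = 11313$ ($p = 1107 + 10206 = 11313$)
$\frac{1}{\left(\left(p + 21509\right) - 10540\right) + 28278} = \frac{1}{\left(\left(11313 + 21509\right) - 10540\right) + 28278} = \frac{1}{\left(32822 - 10540\right) + 28278} = \frac{1}{22282 + 28278} = \frac{1}{50560}$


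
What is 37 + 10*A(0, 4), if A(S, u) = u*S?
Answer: 37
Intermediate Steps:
A(S, u) = S*u
37 + 10*A(0, 4) = 37 + 10*(0*4) = 37 + 10*0 = 37 + 0 = 37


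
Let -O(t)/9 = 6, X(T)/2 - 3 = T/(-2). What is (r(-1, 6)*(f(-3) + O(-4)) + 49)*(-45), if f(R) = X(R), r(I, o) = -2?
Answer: -6255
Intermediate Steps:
X(T) = 6 - T (X(T) = 6 + 2*(T/(-2)) = 6 + 2*(T*(-½)) = 6 + 2*(-T/2) = 6 - T)
f(R) = 6 - R
O(t) = -54 (O(t) = -9*6 = -54)
(r(-1, 6)*(f(-3) + O(-4)) + 49)*(-45) = (-2*((6 - 1*(-3)) - 54) + 49)*(-45) = (-2*((6 + 3) - 54) + 49)*(-45) = (-2*(9 - 54) + 49)*(-45) = (-2*(-45) + 49)*(-45) = (90 + 49)*(-45) = 139*(-45) = -6255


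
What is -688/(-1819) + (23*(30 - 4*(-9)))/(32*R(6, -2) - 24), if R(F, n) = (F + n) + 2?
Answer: 479471/50932 ≈ 9.4139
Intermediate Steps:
R(F, n) = 2 + F + n
-688/(-1819) + (23*(30 - 4*(-9)))/(32*R(6, -2) - 24) = -688/(-1819) + (23*(30 - 4*(-9)))/(32*(2 + 6 - 2) - 24) = -688*(-1/1819) + (23*(30 + 36))/(32*6 - 24) = 688/1819 + (23*66)/(192 - 24) = 688/1819 + 1518/168 = 688/1819 + 1518*(1/168) = 688/1819 + 253/28 = 479471/50932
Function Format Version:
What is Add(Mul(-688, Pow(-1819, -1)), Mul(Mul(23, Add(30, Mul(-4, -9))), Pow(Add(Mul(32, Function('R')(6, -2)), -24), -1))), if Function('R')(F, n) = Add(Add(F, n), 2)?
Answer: Rational(479471, 50932) ≈ 9.4139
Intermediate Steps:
Function('R')(F, n) = Add(2, F, n)
Add(Mul(-688, Pow(-1819, -1)), Mul(Mul(23, Add(30, Mul(-4, -9))), Pow(Add(Mul(32, Function('R')(6, -2)), -24), -1))) = Add(Mul(-688, Pow(-1819, -1)), Mul(Mul(23, Add(30, Mul(-4, -9))), Pow(Add(Mul(32, Add(2, 6, -2)), -24), -1))) = Add(Mul(-688, Rational(-1, 1819)), Mul(Mul(23, Add(30, 36)), Pow(Add(Mul(32, 6), -24), -1))) = Add(Rational(688, 1819), Mul(Mul(23, 66), Pow(Add(192, -24), -1))) = Add(Rational(688, 1819), Mul(1518, Pow(168, -1))) = Add(Rational(688, 1819), Mul(1518, Rational(1, 168))) = Add(Rational(688, 1819), Rational(253, 28)) = Rational(479471, 50932)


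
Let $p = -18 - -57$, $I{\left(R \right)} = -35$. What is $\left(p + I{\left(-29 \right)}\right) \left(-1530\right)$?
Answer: $-6120$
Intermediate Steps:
$p = 39$ ($p = -18 + 57 = 39$)
$\left(p + I{\left(-29 \right)}\right) \left(-1530\right) = \left(39 - 35\right) \left(-1530\right) = 4 \left(-1530\right) = -6120$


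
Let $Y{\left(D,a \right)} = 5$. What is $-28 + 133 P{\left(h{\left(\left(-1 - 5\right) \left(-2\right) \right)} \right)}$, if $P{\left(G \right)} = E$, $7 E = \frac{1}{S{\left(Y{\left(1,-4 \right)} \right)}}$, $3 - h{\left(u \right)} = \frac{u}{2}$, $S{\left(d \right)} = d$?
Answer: $- \frac{121}{5} \approx -24.2$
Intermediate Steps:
$h{\left(u \right)} = 3 - \frac{u}{2}$
$E = \frac{1}{35}$ ($E = \frac{1}{7 \cdot 5} = \frac{1}{7} \cdot \frac{1}{5} = \frac{1}{35} \approx 0.028571$)
$P{\left(G \right)} = \frac{1}{35}$
$-28 + 133 P{\left(h{\left(\left(-1 - 5\right) \left(-2\right) \right)} \right)} = -28 + 133 \cdot \frac{1}{35} = -28 + \frac{19}{5} = - \frac{121}{5}$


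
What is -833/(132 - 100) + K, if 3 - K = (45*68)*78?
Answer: -7638497/32 ≈ -2.3870e+5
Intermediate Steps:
K = -238677 (K = 3 - 45*68*78 = 3 - 3060*78 = 3 - 1*238680 = 3 - 238680 = -238677)
-833/(132 - 100) + K = -833/(132 - 100) - 238677 = -833/32 - 238677 = -7638497/32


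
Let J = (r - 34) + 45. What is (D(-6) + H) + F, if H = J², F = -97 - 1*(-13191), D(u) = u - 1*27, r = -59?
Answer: 15365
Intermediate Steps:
J = -48 (J = (-59 - 34) + 45 = -93 + 45 = -48)
D(u) = -27 + u (D(u) = u - 27 = -27 + u)
F = 13094 (F = -97 + 13191 = 13094)
H = 2304 (H = (-48)² = 2304)
(D(-6) + H) + F = ((-27 - 6) + 2304) + 13094 = (-33 + 2304) + 13094 = 2271 + 13094 = 15365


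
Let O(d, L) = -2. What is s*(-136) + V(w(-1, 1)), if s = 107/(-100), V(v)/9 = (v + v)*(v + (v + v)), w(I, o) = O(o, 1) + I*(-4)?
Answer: 9038/25 ≈ 361.52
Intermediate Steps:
w(I, o) = -2 - 4*I (w(I, o) = -2 + I*(-4) = -2 - 4*I)
V(v) = 54*v**2 (V(v) = 9*((v + v)*(v + (v + v))) = 9*((2*v)*(v + 2*v)) = 9*((2*v)*(3*v)) = 9*(6*v**2) = 54*v**2)
s = -107/100 (s = 107*(-1/100) = -107/100 ≈ -1.0700)
s*(-136) + V(w(-1, 1)) = -107/100*(-136) + 54*(-2 - 4*(-1))**2 = 3638/25 + 54*(-2 + 4)**2 = 3638/25 + 54*2**2 = 3638/25 + 54*4 = 3638/25 + 216 = 9038/25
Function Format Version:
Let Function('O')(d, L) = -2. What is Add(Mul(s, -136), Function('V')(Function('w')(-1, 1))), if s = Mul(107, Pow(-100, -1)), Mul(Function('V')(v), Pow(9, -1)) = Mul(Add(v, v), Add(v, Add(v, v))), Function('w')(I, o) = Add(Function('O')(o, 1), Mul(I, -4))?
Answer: Rational(9038, 25) ≈ 361.52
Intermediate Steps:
Function('w')(I, o) = Add(-2, Mul(-4, I)) (Function('w')(I, o) = Add(-2, Mul(I, -4)) = Add(-2, Mul(-4, I)))
Function('V')(v) = Mul(54, Pow(v, 2)) (Function('V')(v) = Mul(9, Mul(Add(v, v), Add(v, Add(v, v)))) = Mul(9, Mul(Mul(2, v), Add(v, Mul(2, v)))) = Mul(9, Mul(Mul(2, v), Mul(3, v))) = Mul(9, Mul(6, Pow(v, 2))) = Mul(54, Pow(v, 2)))
s = Rational(-107, 100) (s = Mul(107, Rational(-1, 100)) = Rational(-107, 100) ≈ -1.0700)
Add(Mul(s, -136), Function('V')(Function('w')(-1, 1))) = Add(Mul(Rational(-107, 100), -136), Mul(54, Pow(Add(-2, Mul(-4, -1)), 2))) = Add(Rational(3638, 25), Mul(54, Pow(Add(-2, 4), 2))) = Add(Rational(3638, 25), Mul(54, Pow(2, 2))) = Add(Rational(3638, 25), Mul(54, 4)) = Add(Rational(3638, 25), 216) = Rational(9038, 25)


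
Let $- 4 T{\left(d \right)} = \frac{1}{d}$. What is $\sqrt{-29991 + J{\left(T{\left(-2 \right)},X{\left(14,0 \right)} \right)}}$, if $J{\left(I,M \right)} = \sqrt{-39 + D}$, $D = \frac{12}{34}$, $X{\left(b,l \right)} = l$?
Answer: $\frac{\sqrt{-8667399 + 51 i \sqrt{1241}}}{17} \approx 0.017949 + 173.18 i$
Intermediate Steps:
$D = \frac{6}{17}$ ($D = 12 \cdot \frac{1}{34} = \frac{6}{17} \approx 0.35294$)
$T{\left(d \right)} = - \frac{1}{4 d}$
$J{\left(I,M \right)} = \frac{3 i \sqrt{1241}}{17}$ ($J{\left(I,M \right)} = \sqrt{-39 + \frac{6}{17}} = \sqrt{- \frac{657}{17}} = \frac{3 i \sqrt{1241}}{17}$)
$\sqrt{-29991 + J{\left(T{\left(-2 \right)},X{\left(14,0 \right)} \right)}} = \sqrt{-29991 + \frac{3 i \sqrt{1241}}{17}}$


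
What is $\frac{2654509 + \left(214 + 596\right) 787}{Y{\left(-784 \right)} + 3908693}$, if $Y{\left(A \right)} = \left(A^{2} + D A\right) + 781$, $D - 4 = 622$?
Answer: $\frac{3291979}{4033346} \approx 0.81619$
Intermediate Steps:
$D = 626$ ($D = 4 + 622 = 626$)
$Y{\left(A \right)} = 781 + A^{2} + 626 A$ ($Y{\left(A \right)} = \left(A^{2} + 626 A\right) + 781 = 781 + A^{2} + 626 A$)
$\frac{2654509 + \left(214 + 596\right) 787}{Y{\left(-784 \right)} + 3908693} = \frac{2654509 + \left(214 + 596\right) 787}{\left(781 + \left(-784\right)^{2} + 626 \left(-784\right)\right) + 3908693} = \frac{2654509 + 810 \cdot 787}{\left(781 + 614656 - 490784\right) + 3908693} = \frac{2654509 + 637470}{124653 + 3908693} = \frac{3291979}{4033346}$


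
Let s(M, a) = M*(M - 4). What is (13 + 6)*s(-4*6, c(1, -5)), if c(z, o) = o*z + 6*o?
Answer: 12768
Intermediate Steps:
c(z, o) = 6*o + o*z
s(M, a) = M*(-4 + M)
(13 + 6)*s(-4*6, c(1, -5)) = (13 + 6)*((-4*6)*(-4 - 4*6)) = 19*(-24*(-4 - 24)) = 19*(-24*(-28)) = 19*672 = 12768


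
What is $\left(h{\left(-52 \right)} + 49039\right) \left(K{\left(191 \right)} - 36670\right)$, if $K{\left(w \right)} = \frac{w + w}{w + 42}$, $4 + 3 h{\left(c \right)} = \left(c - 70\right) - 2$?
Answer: $- \frac{1255834034992}{699} \approx -1.7966 \cdot 10^{9}$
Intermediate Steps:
$h{\left(c \right)} = - \frac{76}{3} + \frac{c}{3}$ ($h{\left(c \right)} = - \frac{4}{3} + \frac{\left(c - 70\right) - 2}{3} = - \frac{4}{3} + \frac{\left(-70 + c\right) - 2}{3} = - \frac{4}{3} + \frac{-72 + c}{3} = - \frac{4}{3} + \left(-24 + \frac{c}{3}\right) = - \frac{76}{3} + \frac{c}{3}$)
$K{\left(w \right)} = \frac{2 w}{42 + w}$
$\left(h{\left(-52 \right)} + 49039\right) \left(K{\left(191 \right)} - 36670\right) = \left(\left(- \frac{76}{3} + \frac{1}{3} \left(-52\right)\right) + 49039\right) \left(2 \cdot 191 \frac{1}{42 + 191} - 36670\right) = \left(\left(- \frac{76}{3} - \frac{52}{3}\right) + 49039\right) \left(2 \cdot 191 \cdot \frac{1}{233} - 36670\right) = \left(- \frac{128}{3} + 49039\right) \left(2 \cdot 191 \cdot \frac{1}{233} - 36670\right) = \frac{146989 \left(\frac{382}{233} - 36670\right)}{3} = \frac{146989}{3} \left(- \frac{8543728}{233}\right) = - \frac{1255834034992}{699}$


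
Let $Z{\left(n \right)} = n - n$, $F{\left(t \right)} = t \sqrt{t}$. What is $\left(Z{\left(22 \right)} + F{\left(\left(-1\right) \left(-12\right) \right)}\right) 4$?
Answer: $96 \sqrt{3} \approx 166.28$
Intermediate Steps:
$F{\left(t \right)} = t^{\frac{3}{2}}$
$Z{\left(n \right)} = 0$
$\left(Z{\left(22 \right)} + F{\left(\left(-1\right) \left(-12\right) \right)}\right) 4 = \left(0 + \left(\left(-1\right) \left(-12\right)\right)^{\frac{3}{2}}\right) 4 = \left(0 + 12^{\frac{3}{2}}\right) 4 = \left(0 + 24 \sqrt{3}\right) 4 = 24 \sqrt{3} \cdot 4 = 96 \sqrt{3}$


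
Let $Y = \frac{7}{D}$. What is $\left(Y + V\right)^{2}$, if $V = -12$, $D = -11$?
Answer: $\frac{19321}{121} \approx 159.68$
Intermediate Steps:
$Y = - \frac{7}{11}$ ($Y = \frac{7}{-11} = 7 \left(- \frac{1}{11}\right) = - \frac{7}{11} \approx -0.63636$)
$\left(Y + V\right)^{2} = \left(- \frac{7}{11} - 12\right)^{2} = \left(- \frac{139}{11}\right)^{2} = \frac{19321}{121}$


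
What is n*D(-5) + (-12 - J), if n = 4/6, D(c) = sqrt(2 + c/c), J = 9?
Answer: -21 + 2*sqrt(3)/3 ≈ -19.845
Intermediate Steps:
D(c) = sqrt(3) (D(c) = sqrt(2 + 1) = sqrt(3))
n = 2/3 (n = 4*(1/6) = 2/3 ≈ 0.66667)
n*D(-5) + (-12 - J) = 2*sqrt(3)/3 + (-12 - 1*9) = 2*sqrt(3)/3 + (-12 - 9) = 2*sqrt(3)/3 - 21 = -21 + 2*sqrt(3)/3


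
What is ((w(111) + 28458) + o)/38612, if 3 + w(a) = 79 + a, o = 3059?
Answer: 7926/9653 ≈ 0.82109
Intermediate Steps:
w(a) = 76 + a (w(a) = -3 + (79 + a) = 76 + a)
((w(111) + 28458) + o)/38612 = (((76 + 111) + 28458) + 3059)/38612 = ((187 + 28458) + 3059)*(1/38612) = (28645 + 3059)*(1/38612) = 31704*(1/38612) = 7926/9653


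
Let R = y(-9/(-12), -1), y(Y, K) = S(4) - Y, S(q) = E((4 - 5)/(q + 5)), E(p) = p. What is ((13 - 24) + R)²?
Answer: 182329/1296 ≈ 140.69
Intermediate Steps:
S(q) = -1/(5 + q) (S(q) = (4 - 5)/(q + 5) = -1/(5 + q))
y(Y, K) = -⅑ - Y (y(Y, K) = -1/(5 + 4) - Y = -1/9 - Y = -1*⅑ - Y = -⅑ - Y)
R = -31/36 (R = -⅑ - (-9)/(-12) = -⅑ - (-9)*(-1)/12 = -⅑ - 1*¾ = -⅑ - ¾ = -31/36 ≈ -0.86111)
((13 - 24) + R)² = ((13 - 24) - 31/36)² = (-11 - 31/36)² = (-427/36)² = 182329/1296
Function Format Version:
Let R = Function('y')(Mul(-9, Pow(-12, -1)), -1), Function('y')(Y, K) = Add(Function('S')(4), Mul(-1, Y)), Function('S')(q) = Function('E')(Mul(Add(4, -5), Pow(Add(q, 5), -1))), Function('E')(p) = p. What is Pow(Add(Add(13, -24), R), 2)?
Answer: Rational(182329, 1296) ≈ 140.69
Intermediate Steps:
Function('S')(q) = Mul(-1, Pow(Add(5, q), -1)) (Function('S')(q) = Mul(Add(4, -5), Pow(Add(q, 5), -1)) = Mul(-1, Pow(Add(5, q), -1)))
Function('y')(Y, K) = Add(Rational(-1, 9), Mul(-1, Y)) (Function('y')(Y, K) = Add(Mul(-1, Pow(Add(5, 4), -1)), Mul(-1, Y)) = Add(Mul(-1, Pow(9, -1)), Mul(-1, Y)) = Add(Mul(-1, Rational(1, 9)), Mul(-1, Y)) = Add(Rational(-1, 9), Mul(-1, Y)))
R = Rational(-31, 36) (R = Add(Rational(-1, 9), Mul(-1, Mul(-9, Pow(-12, -1)))) = Add(Rational(-1, 9), Mul(-1, Mul(-9, Rational(-1, 12)))) = Add(Rational(-1, 9), Mul(-1, Rational(3, 4))) = Add(Rational(-1, 9), Rational(-3, 4)) = Rational(-31, 36) ≈ -0.86111)
Pow(Add(Add(13, -24), R), 2) = Pow(Add(Add(13, -24), Rational(-31, 36)), 2) = Pow(Add(-11, Rational(-31, 36)), 2) = Pow(Rational(-427, 36), 2) = Rational(182329, 1296)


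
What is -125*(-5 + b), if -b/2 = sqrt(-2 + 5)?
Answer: 625 + 250*sqrt(3) ≈ 1058.0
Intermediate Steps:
b = -2*sqrt(3) (b = -2*sqrt(-2 + 5) = -2*sqrt(3) ≈ -3.4641)
-125*(-5 + b) = -125*(-5 - 2*sqrt(3)) = 625 + 250*sqrt(3)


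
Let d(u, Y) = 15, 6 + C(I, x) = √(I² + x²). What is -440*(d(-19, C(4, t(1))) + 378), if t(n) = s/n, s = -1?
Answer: -172920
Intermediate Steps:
t(n) = -1/n
C(I, x) = -6 + √(I² + x²)
-440*(d(-19, C(4, t(1))) + 378) = -440*(15 + 378) = -440*393 = -172920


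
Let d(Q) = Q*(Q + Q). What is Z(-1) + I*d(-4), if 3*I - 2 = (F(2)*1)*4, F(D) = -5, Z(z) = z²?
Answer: -191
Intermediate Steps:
d(Q) = 2*Q² (d(Q) = Q*(2*Q) = 2*Q²)
I = -6 (I = ⅔ + (-5*1*4)/3 = ⅔ + (-5*4)/3 = ⅔ + (⅓)*(-20) = ⅔ - 20/3 = -6)
Z(-1) + I*d(-4) = (-1)² - 12*(-4)² = 1 - 12*16 = 1 - 6*32 = 1 - 192 = -191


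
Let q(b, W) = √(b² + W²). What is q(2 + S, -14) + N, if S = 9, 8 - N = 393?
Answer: -385 + √317 ≈ -367.20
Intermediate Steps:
N = -385 (N = 8 - 1*393 = 8 - 393 = -385)
q(b, W) = √(W² + b²)
q(2 + S, -14) + N = √((-14)² + (2 + 9)²) - 385 = √(196 + 11²) - 385 = √(196 + 121) - 385 = √317 - 385 = -385 + √317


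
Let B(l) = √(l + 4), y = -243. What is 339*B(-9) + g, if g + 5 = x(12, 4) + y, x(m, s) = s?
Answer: -244 + 339*I*√5 ≈ -244.0 + 758.03*I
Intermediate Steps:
B(l) = √(4 + l)
g = -244 (g = -5 + (4 - 243) = -5 - 239 = -244)
339*B(-9) + g = 339*√(4 - 9) - 244 = 339*√(-5) - 244 = 339*(I*√5) - 244 = 339*I*√5 - 244 = -244 + 339*I*√5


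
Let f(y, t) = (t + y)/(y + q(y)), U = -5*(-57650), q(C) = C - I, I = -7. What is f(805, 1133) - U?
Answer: -155366104/539 ≈ -2.8825e+5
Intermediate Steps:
q(C) = 7 + C (q(C) = C - 1*(-7) = C + 7 = 7 + C)
U = 288250
f(y, t) = (t + y)/(7 + 2*y) (f(y, t) = (t + y)/(y + (7 + y)) = (t + y)/(7 + 2*y))
f(805, 1133) - U = (1133 + 805)/(7 + 2*805) - 1*288250 = 1938/(7 + 1610) - 288250 = 1938/1617 - 288250 = (1/1617)*1938 - 288250 = 646/539 - 288250 = -155366104/539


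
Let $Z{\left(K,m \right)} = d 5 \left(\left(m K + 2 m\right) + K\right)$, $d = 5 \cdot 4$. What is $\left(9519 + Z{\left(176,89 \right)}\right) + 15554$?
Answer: $1626873$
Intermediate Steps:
$d = 20$
$Z{\left(K,m \right)} = 100 K + 200 m + 100 K m$ ($Z{\left(K,m \right)} = 20 \cdot 5 \left(\left(m K + 2 m\right) + K\right) = 100 \left(\left(K m + 2 m\right) + K\right) = 100 \left(\left(2 m + K m\right) + K\right) = 100 \left(K + 2 m + K m\right) = 100 K + 200 m + 100 K m$)
$\left(9519 + Z{\left(176,89 \right)}\right) + 15554 = \left(9519 + \left(100 \cdot 176 + 200 \cdot 89 + 100 \cdot 176 \cdot 89\right)\right) + 15554 = \left(9519 + \left(17600 + 17800 + 1566400\right)\right) + 15554 = \left(9519 + 1601800\right) + 15554 = 1611319 + 15554 = 1626873$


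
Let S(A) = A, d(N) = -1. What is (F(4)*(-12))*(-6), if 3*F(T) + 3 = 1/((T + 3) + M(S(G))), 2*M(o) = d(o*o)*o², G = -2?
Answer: -336/5 ≈ -67.200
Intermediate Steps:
M(o) = -o²/2 (M(o) = (-o²)/2 = -o²/2)
F(T) = -1 + 1/(3*(1 + T)) (F(T) = -1 + 1/(3*((T + 3) - ½*(-2)²)) = -1 + 1/(3*((3 + T) - ½*4)) = -1 + 1/(3*((3 + T) - 2)) = -1 + 1/(3*(1 + T)))
(F(4)*(-12))*(-6) = (((-⅔ - 1*4)/(1 + 4))*(-12))*(-6) = (((-⅔ - 4)/5)*(-12))*(-6) = (((⅕)*(-14/3))*(-12))*(-6) = -14/15*(-12)*(-6) = (56/5)*(-6) = -336/5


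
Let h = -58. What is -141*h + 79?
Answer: 8257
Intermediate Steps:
-141*h + 79 = -141*(-58) + 79 = 8178 + 79 = 8257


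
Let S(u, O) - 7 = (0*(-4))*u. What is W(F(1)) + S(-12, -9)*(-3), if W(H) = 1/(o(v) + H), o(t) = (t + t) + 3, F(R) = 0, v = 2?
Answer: -146/7 ≈ -20.857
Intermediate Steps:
S(u, O) = 7 (S(u, O) = 7 + (0*(-4))*u = 7 + 0*u = 7 + 0 = 7)
o(t) = 3 + 2*t (o(t) = 2*t + 3 = 3 + 2*t)
W(H) = 1/(7 + H) (W(H) = 1/((3 + 2*2) + H) = 1/((3 + 4) + H) = 1/(7 + H))
W(F(1)) + S(-12, -9)*(-3) = 1/(7 + 0) + 7*(-3) = 1/7 - 21 = ⅐ - 21 = -146/7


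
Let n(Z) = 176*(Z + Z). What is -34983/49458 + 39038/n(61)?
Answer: 98298869/88496848 ≈ 1.1108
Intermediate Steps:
n(Z) = 352*Z (n(Z) = 176*(2*Z) = 352*Z)
-34983/49458 + 39038/n(61) = -34983/49458 + 39038/((352*61)) = -34983*1/49458 + 39038/21472 = -11661/16486 + 39038*(1/21472) = -11661/16486 + 19519/10736 = 98298869/88496848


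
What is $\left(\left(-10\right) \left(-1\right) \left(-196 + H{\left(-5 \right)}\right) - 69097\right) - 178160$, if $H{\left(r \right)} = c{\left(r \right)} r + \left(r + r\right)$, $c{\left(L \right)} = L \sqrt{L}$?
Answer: $-249317 + 250 i \sqrt{5} \approx -2.4932 \cdot 10^{5} + 559.02 i$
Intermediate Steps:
$c{\left(L \right)} = L^{\frac{3}{2}}$
$H{\left(r \right)} = r^{\frac{5}{2}} + 2 r$ ($H{\left(r \right)} = r^{\frac{3}{2}} r + \left(r + r\right) = r^{\frac{5}{2}} + 2 r$)
$\left(\left(-10\right) \left(-1\right) \left(-196 + H{\left(-5 \right)}\right) - 69097\right) - 178160 = \left(\left(-10\right) \left(-1\right) \left(-196 - 5 \left(2 + \left(-5\right)^{\frac{3}{2}}\right)\right) - 69097\right) - 178160 = \left(10 \left(-196 - 5 \left(2 - 5 i \sqrt{5}\right)\right) - 69097\right) - 178160 = \left(10 \left(-196 - \left(10 - 25 i \sqrt{5}\right)\right) - 69097\right) - 178160 = \left(10 \left(-206 + 25 i \sqrt{5}\right) - 69097\right) - 178160 = \left(\left(-2060 + 250 i \sqrt{5}\right) - 69097\right) - 178160 = \left(-71157 + 250 i \sqrt{5}\right) - 178160 = -249317 + 250 i \sqrt{5}$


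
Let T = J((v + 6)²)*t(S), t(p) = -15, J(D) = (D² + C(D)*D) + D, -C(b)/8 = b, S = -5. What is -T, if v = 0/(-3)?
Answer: -135540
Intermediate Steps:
C(b) = -8*b
v = 0 (v = 0*(-⅓) = 0)
J(D) = D - 7*D² (J(D) = (D² + (-8*D)*D) + D = (D² - 8*D²) + D = -7*D² + D = D - 7*D²)
T = 135540 (T = ((0 + 6)²*(1 - 7*(0 + 6)²))*(-15) = (6²*(1 - 7*6²))*(-15) = (36*(1 - 7*36))*(-15) = (36*(1 - 252))*(-15) = (36*(-251))*(-15) = -9036*(-15) = 135540)
-T = -1*135540 = -135540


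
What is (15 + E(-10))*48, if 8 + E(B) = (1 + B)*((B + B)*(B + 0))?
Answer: -86064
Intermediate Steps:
E(B) = -8 + 2*B**2*(1 + B) (E(B) = -8 + (1 + B)*((B + B)*(B + 0)) = -8 + (1 + B)*((2*B)*B) = -8 + (1 + B)*(2*B**2) = -8 + 2*B**2*(1 + B))
(15 + E(-10))*48 = (15 + (-8 + 2*(-10)**2 + 2*(-10)**3))*48 = (15 + (-8 + 2*100 + 2*(-1000)))*48 = (15 + (-8 + 200 - 2000))*48 = (15 - 1808)*48 = -1793*48 = -86064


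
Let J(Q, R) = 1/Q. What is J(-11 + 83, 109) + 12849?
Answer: 925129/72 ≈ 12849.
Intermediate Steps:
J(-11 + 83, 109) + 12849 = 1/(-11 + 83) + 12849 = 1/72 + 12849 = 925129/72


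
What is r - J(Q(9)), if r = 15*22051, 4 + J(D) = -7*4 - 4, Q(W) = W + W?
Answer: 330801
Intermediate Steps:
Q(W) = 2*W
J(D) = -36 (J(D) = -4 + (-7*4 - 4) = -4 + (-28 - 4) = -4 - 32 = -36)
r = 330765
r - J(Q(9)) = 330765 - 1*(-36) = 330765 + 36 = 330801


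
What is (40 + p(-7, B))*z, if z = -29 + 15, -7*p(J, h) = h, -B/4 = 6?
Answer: -608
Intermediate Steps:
B = -24 (B = -4*6 = -24)
p(J, h) = -h/7
z = -14
(40 + p(-7, B))*z = (40 - ⅐*(-24))*(-14) = (40 + 24/7)*(-14) = (304/7)*(-14) = -608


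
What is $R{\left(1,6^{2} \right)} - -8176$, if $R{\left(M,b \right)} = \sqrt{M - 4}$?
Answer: $8176 + i \sqrt{3} \approx 8176.0 + 1.732 i$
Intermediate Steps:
$R{\left(M,b \right)} = \sqrt{-4 + M}$
$R{\left(1,6^{2} \right)} - -8176 = \sqrt{-4 + 1} - -8176 = \sqrt{-3} + 8176 = i \sqrt{3} + 8176 = 8176 + i \sqrt{3}$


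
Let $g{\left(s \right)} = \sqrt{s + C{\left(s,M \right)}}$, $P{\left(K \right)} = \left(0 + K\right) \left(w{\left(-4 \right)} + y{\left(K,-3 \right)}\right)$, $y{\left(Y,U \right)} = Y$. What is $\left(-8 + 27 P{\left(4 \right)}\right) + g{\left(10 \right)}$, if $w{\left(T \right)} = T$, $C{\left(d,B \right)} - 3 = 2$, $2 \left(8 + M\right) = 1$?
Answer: $-8 + \sqrt{15} \approx -4.127$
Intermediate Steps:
$M = - \frac{15}{2}$ ($M = -8 + \frac{1}{2} \cdot 1 = -8 + \frac{1}{2} = - \frac{15}{2} \approx -7.5$)
$C{\left(d,B \right)} = 5$ ($C{\left(d,B \right)} = 3 + 2 = 5$)
$P{\left(K \right)} = K \left(-4 + K\right)$ ($P{\left(K \right)} = \left(0 + K\right) \left(-4 + K\right) = K \left(-4 + K\right)$)
$g{\left(s \right)} = \sqrt{5 + s}$ ($g{\left(s \right)} = \sqrt{s + 5} = \sqrt{5 + s}$)
$\left(-8 + 27 P{\left(4 \right)}\right) + g{\left(10 \right)} = \left(-8 + 27 \cdot 4 \left(-4 + 4\right)\right) + \sqrt{5 + 10} = \left(-8 + 27 \cdot 4 \cdot 0\right) + \sqrt{15} = \left(-8 + 27 \cdot 0\right) + \sqrt{15} = \left(-8 + 0\right) + \sqrt{15} = -8 + \sqrt{15}$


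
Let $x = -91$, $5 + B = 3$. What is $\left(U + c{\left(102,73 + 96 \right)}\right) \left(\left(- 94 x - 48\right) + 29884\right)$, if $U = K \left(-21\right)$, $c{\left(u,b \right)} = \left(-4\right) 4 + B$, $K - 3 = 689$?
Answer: $-558574500$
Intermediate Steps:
$B = -2$ ($B = -5 + 3 = -2$)
$K = 692$ ($K = 3 + 689 = 692$)
$c{\left(u,b \right)} = -18$ ($c{\left(u,b \right)} = \left(-4\right) 4 - 2 = -16 - 2 = -18$)
$U = -14532$ ($U = 692 \left(-21\right) = -14532$)
$\left(U + c{\left(102,73 + 96 \right)}\right) \left(\left(- 94 x - 48\right) + 29884\right) = \left(-14532 - 18\right) \left(\left(\left(-94\right) \left(-91\right) - 48\right) + 29884\right) = - 14550 \left(\left(8554 - 48\right) + 29884\right) = - 14550 \left(8506 + 29884\right) = \left(-14550\right) 38390 = -558574500$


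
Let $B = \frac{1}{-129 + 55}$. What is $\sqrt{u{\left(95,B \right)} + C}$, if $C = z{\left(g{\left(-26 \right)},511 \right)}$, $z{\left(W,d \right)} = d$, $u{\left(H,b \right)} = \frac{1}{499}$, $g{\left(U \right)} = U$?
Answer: $\frac{\sqrt{127240010}}{499} \approx 22.605$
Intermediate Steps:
$B = - \frac{1}{74}$ ($B = \frac{1}{-74} = - \frac{1}{74} \approx -0.013514$)
$u{\left(H,b \right)} = \frac{1}{499}$
$C = 511$
$\sqrt{u{\left(95,B \right)} + C} = \sqrt{\frac{1}{499} + 511} = \sqrt{\frac{254990}{499}} = \frac{\sqrt{127240010}}{499}$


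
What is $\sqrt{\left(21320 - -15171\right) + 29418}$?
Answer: $\sqrt{65909} \approx 256.73$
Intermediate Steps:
$\sqrt{\left(21320 - -15171\right) + 29418} = \sqrt{\left(21320 + 15171\right) + 29418} = \sqrt{36491 + 29418} = \sqrt{65909}$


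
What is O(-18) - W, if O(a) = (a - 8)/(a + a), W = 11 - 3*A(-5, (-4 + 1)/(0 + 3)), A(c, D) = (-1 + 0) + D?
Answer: -293/18 ≈ -16.278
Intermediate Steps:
A(c, D) = -1 + D
W = 17 (W = 11 - 3*(-1 + (-4 + 1)/(0 + 3)) = 11 - 3*(-1 - 3/3) = 11 - 3*(-1 - 3*⅓) = 11 - 3*(-1 - 1) = 11 - 3*(-2) = 11 + 6 = 17)
O(a) = (-8 + a)/(2*a) (O(a) = (-8 + a)/((2*a)) = (-8 + a)*(1/(2*a)) = (-8 + a)/(2*a))
O(-18) - W = (½)*(-8 - 18)/(-18) - 1*17 = (½)*(-1/18)*(-26) - 17 = 13/18 - 17 = -293/18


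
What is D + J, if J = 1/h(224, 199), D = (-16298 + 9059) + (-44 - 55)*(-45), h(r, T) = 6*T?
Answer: -3324095/1194 ≈ -2784.0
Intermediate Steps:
D = -2784 (D = -7239 - 99*(-45) = -7239 + 4455 = -2784)
J = 1/1194 (J = 1/(6*199) = 1/1194 ≈ 0.00083752)
D + J = -2784 + 1/1194 = -3324095/1194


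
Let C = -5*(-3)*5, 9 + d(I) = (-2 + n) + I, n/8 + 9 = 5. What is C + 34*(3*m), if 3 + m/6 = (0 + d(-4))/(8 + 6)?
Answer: -26709/7 ≈ -3815.6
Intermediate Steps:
n = -32 (n = -72 + 8*5 = -72 + 40 = -32)
d(I) = -43 + I (d(I) = -9 + ((-2 - 32) + I) = -9 + (-34 + I) = -43 + I)
m = -267/7 (m = -18 + 6*((0 + (-43 - 4))/(8 + 6)) = -18 + 6*((0 - 47)/14) = -18 + 6*(-47*1/14) = -18 + 6*(-47/14) = -18 - 141/7 = -267/7 ≈ -38.143)
C = 75 (C = 15*5 = 75)
C + 34*(3*m) = 75 + 34*(3*(-267/7)) = 75 + 34*(-801/7) = 75 - 27234/7 = -26709/7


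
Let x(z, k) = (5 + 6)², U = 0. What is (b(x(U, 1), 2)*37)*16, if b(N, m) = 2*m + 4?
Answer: 4736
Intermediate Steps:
x(z, k) = 121 (x(z, k) = 11² = 121)
b(N, m) = 4 + 2*m
(b(x(U, 1), 2)*37)*16 = ((4 + 2*2)*37)*16 = ((4 + 4)*37)*16 = (8*37)*16 = 296*16 = 4736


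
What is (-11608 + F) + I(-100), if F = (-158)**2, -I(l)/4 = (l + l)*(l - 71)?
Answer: -123444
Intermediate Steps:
I(l) = -8*l*(-71 + l) (I(l) = -4*(l + l)*(l - 71) = -4*2*l*(-71 + l) = -8*l*(-71 + l))
F = 24964
(-11608 + F) + I(-100) = (-11608 + 24964) + 8*(-100)*(71 - 1*(-100)) = 13356 + 8*(-100)*(71 + 100) = 13356 + 8*(-100)*171 = 13356 - 136800 = -123444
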